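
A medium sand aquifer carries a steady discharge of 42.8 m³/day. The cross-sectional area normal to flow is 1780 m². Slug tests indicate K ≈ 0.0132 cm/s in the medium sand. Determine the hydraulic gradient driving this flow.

0.00211

Convert K: 0.0132 cm/s × 864 = 11.40 m/day.
From Q = K·A·i, i = Q / (K·A) = 42.8 / (11.40 × 1780) = 0.002108.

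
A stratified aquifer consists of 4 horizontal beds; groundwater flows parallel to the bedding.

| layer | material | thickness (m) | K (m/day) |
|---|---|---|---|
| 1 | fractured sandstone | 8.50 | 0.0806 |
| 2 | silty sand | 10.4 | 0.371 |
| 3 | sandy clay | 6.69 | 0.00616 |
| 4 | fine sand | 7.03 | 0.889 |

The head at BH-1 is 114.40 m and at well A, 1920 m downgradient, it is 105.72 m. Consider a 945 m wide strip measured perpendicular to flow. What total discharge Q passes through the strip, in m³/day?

46.3

Flow is parallel to layering, so each bed carries its own Darcy discharge and the transmissivities add.
Σ(K_i·b_i) = 0.0806×8.50 + 0.371×10.4 + 0.00616×6.69 + 0.889×7.03 = 10.83 m²/day.
Hydraulic gradient i = (114.40 − 105.72) / 1920 = 8.68 / 1920 = 0.004521.
Q = Σ(K_i·b_i) · W · i = 10.83 × 945 × 0.004521 = 46.29 m³/day.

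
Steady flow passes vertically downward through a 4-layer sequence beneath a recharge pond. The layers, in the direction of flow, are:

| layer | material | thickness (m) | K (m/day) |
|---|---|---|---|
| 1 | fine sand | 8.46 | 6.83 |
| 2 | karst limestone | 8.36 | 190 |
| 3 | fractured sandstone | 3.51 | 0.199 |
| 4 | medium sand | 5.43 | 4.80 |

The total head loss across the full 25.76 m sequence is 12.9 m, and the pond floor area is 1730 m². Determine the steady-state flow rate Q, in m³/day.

Flow is perpendicular to layering, so the layers act in series and the equivalent K is the thickness-weighted harmonic mean.
Total thickness L = 8.46 + 8.36 + 3.51 + 5.43 = 25.76 m.
Σ(b_i/K_i) = 8.46/6.83 + 8.36/190 + 3.51/0.199 + 5.43/4.80 = 20.05 d.
K_eq = L / Σ(b_i/K_i) = 25.76 / 20.05 = 1.285 m/day.
Q = K_eq · A · (Δh/L) = 1.285 × 1730 × (12.9/25.76) = 1113 m³/day.

1110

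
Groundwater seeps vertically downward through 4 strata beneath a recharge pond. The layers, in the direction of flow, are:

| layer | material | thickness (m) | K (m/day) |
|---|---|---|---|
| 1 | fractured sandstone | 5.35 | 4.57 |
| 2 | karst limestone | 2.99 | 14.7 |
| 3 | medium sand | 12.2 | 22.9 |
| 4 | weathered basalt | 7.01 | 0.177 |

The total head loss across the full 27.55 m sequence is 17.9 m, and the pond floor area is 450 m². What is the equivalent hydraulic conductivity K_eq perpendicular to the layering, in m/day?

0.664

Flow is perpendicular to layering, so the layers act in series and the equivalent K is the thickness-weighted harmonic mean.
Total thickness L = 5.35 + 2.99 + 12.2 + 7.01 = 27.55 m.
Σ(b_i/K_i) = 5.35/4.57 + 2.99/14.7 + 12.2/22.9 + 7.01/0.177 = 41.51 d.
K_eq = L / Σ(b_i/K_i) = 27.55 / 41.51 = 0.6637 m/day.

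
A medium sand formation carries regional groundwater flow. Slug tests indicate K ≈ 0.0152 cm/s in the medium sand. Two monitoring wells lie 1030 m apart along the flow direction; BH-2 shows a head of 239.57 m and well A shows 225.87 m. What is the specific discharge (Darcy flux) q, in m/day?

0.175

Convert K: 0.0152 cm/s × 864 = 13.13 m/day.
Hydraulic gradient i = (239.57 − 225.87) / 1030 = 13.7 / 1030 = 0.01330.
Specific discharge q = K · i = 13.13 × 0.01330 = 0.1747 m/day.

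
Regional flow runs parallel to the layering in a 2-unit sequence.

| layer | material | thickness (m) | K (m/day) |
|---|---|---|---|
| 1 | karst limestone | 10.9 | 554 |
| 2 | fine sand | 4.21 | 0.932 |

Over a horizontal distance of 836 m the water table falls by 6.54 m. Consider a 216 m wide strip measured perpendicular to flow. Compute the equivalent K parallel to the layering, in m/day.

Flow is parallel to layering, so each bed carries its own Darcy discharge and the transmissivities add.
Σ(K_i·b_i) = 554×10.9 + 0.932×4.21 = 6043 m²/day.
Total thickness b = 15.11 m, so K_eq = Σ(K_i·b_i)/b = 399.9 m/day.

400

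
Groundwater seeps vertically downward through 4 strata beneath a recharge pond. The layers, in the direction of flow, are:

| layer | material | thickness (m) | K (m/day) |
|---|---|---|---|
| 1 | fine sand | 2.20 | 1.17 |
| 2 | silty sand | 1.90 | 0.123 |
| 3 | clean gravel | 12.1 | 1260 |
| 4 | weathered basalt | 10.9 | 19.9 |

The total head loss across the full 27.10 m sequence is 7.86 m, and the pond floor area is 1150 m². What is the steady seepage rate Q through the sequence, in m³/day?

Flow is perpendicular to layering, so the layers act in series and the equivalent K is the thickness-weighted harmonic mean.
Total thickness L = 2.20 + 1.90 + 12.1 + 10.9 = 27.10 m.
Σ(b_i/K_i) = 2.20/1.17 + 1.90/0.123 + 12.1/1260 + 10.9/19.9 = 17.88 d.
K_eq = L / Σ(b_i/K_i) = 27.10 / 17.88 = 1.515 m/day.
Q = K_eq · A · (Δh/L) = 1.515 × 1150 × (7.86/27.10) = 505.4 m³/day.

505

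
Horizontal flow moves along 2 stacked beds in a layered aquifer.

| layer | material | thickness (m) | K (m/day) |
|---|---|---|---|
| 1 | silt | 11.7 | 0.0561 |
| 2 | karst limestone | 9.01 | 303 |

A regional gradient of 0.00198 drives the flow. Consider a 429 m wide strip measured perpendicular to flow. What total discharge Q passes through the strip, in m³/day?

2320

Flow is parallel to layering, so each bed carries its own Darcy discharge and the transmissivities add.
Σ(K_i·b_i) = 0.0561×11.7 + 303×9.01 = 2731 m²/day.
Hydraulic gradient i = 0.00198.
Q = Σ(K_i·b_i) · W · i = 2731 × 429 × 0.001980 = 2319 m³/day.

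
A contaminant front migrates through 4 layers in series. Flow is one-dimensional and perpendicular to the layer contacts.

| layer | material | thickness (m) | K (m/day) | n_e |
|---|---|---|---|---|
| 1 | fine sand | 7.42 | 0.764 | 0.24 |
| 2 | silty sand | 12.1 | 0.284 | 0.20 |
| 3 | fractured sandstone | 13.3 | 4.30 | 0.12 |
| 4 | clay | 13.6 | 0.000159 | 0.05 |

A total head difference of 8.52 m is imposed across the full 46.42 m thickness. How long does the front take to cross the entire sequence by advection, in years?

178

With flow normal to the layers, continuity requires the same specific discharge q through every layer.
Σ(b_i/K_i) = 7.42/0.764 + 12.1/0.284 + 13.3/4.30 + 13.6/0.000159 = 85590 d.
q = Δh / Σ(b_i/K_i) = 8.52 / 85590 = 9.954e-05 m/day.
In each layer the seepage velocity is v_i = q/n_i, so the layer transit time is t_i = b_i·n_i / q:
  layer 1 (fine sand): t_1 = 7.42 × 0.24 / 9.954e-05 = 17890 d
  layer 2 (silty sand): t_2 = 12.1 × 0.20 / 9.954e-05 = 24311 d
  layer 3 (fractured sandstone): t_3 = 13.3 × 0.12 / 9.954e-05 = 16033 d
  layer 4 (clay): t_4 = 13.6 × 0.05 / 9.954e-05 = 6831 d
Total t = Σ t_i = 65064 days = 178.1 years.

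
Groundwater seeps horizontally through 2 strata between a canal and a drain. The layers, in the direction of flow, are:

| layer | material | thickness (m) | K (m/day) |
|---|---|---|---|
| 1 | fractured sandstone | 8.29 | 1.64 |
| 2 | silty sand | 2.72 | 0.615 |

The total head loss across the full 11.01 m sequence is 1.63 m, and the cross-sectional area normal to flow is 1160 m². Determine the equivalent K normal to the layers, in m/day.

1.16

Flow is perpendicular to layering, so the layers act in series and the equivalent K is the thickness-weighted harmonic mean.
Total thickness L = 8.29 + 2.72 = 11.01 m.
Σ(b_i/K_i) = 8.29/1.64 + 2.72/0.615 = 9.478 d.
K_eq = L / Σ(b_i/K_i) = 11.01 / 9.478 = 1.162 m/day.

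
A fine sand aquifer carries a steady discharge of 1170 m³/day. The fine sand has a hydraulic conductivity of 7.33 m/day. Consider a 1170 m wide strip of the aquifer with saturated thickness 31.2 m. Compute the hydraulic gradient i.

0.00437

Cross-sectional area A = 1170 × 31.2 = 36504 m².
From Q = K·A·i, i = Q / (K·A) = 1170 / (7.330 × 36504) = 0.004373.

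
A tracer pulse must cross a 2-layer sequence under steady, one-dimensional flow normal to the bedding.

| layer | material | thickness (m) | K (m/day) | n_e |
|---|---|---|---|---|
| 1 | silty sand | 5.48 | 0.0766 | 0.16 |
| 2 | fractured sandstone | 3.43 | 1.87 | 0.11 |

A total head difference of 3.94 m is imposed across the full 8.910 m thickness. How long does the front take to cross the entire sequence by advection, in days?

23.4

With flow normal to the layers, continuity requires the same specific discharge q through every layer.
Σ(b_i/K_i) = 5.48/0.0766 + 3.43/1.87 = 73.37 d.
q = Δh / Σ(b_i/K_i) = 3.94 / 73.37 = 0.05370 m/day.
In each layer the seepage velocity is v_i = q/n_i, so the layer transit time is t_i = b_i·n_i / q:
  layer 1 (silty sand): t_1 = 5.48 × 0.16 / 0.05370 = 16.33 d
  layer 2 (fractured sandstone): t_2 = 3.43 × 0.11 / 0.05370 = 7.026 d
Total t = Σ t_i = 23.36 days.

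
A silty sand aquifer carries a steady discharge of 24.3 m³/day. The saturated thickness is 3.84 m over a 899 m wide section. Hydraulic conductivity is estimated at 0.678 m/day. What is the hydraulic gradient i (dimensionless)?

0.0104

Cross-sectional area A = 899 × 3.84 = 3452 m².
From Q = K·A·i, i = Q / (K·A) = 24.3 / (0.6780 × 3452) = 0.01038.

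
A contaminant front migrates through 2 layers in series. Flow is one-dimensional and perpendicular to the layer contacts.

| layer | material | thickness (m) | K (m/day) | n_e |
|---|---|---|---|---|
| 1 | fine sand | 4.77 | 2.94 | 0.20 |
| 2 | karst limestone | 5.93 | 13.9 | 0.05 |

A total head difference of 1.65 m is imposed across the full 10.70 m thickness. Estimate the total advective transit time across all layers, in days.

With flow normal to the layers, continuity requires the same specific discharge q through every layer.
Σ(b_i/K_i) = 4.77/2.94 + 5.93/13.9 = 2.049 d.
q = Δh / Σ(b_i/K_i) = 1.65 / 2.049 = 0.8052 m/day.
In each layer the seepage velocity is v_i = q/n_i, so the layer transit time is t_i = b_i·n_i / q:
  layer 1 (fine sand): t_1 = 4.77 × 0.20 / 0.8052 = 1.185 d
  layer 2 (karst limestone): t_2 = 5.93 × 0.05 / 0.8052 = 0.3682 d
Total t = Σ t_i = 1.553 days.

1.55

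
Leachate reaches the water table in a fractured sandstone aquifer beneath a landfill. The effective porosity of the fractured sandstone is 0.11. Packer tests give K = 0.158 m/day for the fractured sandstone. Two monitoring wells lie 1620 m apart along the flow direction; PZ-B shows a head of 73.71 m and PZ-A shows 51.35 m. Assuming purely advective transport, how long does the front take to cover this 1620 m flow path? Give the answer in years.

224

Hydraulic gradient i = (73.71 − 51.35) / 1620 = 22.36 / 1620 = 0.01380.
Darcy flux q = K · i = 0.1580 × 0.01380 = 0.002181 m/day.
Seepage velocity v = q / n_e = 0.002181 / 0.11 = 0.01983 m/day.
Travel time t = L / v = 1620 / 0.01983 = 81714 days = 223.7 years.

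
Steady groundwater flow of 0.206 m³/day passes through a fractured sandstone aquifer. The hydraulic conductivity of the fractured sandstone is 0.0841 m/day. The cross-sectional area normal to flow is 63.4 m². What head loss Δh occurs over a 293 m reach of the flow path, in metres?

From Q = K·A·i, i = Q / (K·A) = 0.206 / (0.08410 × 63.40) = 0.03864.
Head loss Δh = i · L = 0.03864 × 293 = 11.32 m.

11.3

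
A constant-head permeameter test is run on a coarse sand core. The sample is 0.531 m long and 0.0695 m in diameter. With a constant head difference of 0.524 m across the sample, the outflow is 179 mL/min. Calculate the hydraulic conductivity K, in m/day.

Cross-sectional area A = π·(d/2)² = π × (0.0695/2)² = 0.003794 m².
Convert discharge: 179 mL/min = 2.983e-06 m³/s.
Darcy's law rearranged: K = Q·L / (A·Δh) = 2.983e-06 × 0.531 / (0.003794 × 0.524) = 0.0007969 m/s = 68.85 m/day.

68.9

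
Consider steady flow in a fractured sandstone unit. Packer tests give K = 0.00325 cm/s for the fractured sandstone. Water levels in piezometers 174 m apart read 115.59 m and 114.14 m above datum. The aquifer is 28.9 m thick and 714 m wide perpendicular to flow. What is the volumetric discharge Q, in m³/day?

483

Convert K: 0.00325 cm/s × 864 = 2.808 m/day.
Cross-sectional area A = 714 × 28.9 = 20635 m².
Hydraulic gradient i = (115.59 − 114.14) / 174 = 1.45 / 174 = 0.008333.
Darcy's law: Q = K · A · i = 2.808 × 20635 × 0.008333 = 482.8 m³/day.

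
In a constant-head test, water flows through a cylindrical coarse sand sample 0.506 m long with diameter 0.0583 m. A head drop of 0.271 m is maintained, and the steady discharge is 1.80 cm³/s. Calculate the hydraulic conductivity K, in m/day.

109

Cross-sectional area A = π·(d/2)² = π × (0.0583/2)² = 0.002669 m².
Convert discharge: 1.80 cm³/s = 1.800e-06 m³/s.
Darcy's law rearranged: K = Q·L / (A·Δh) = 1.800e-06 × 0.506 / (0.002669 × 0.271) = 0.001259 m/s = 108.8 m/day.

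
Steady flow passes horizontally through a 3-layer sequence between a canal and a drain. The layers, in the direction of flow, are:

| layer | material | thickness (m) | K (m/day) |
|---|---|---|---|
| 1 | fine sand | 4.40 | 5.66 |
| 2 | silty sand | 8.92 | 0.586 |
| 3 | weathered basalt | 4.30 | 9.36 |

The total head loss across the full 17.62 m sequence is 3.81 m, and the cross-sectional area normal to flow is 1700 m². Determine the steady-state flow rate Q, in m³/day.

Flow is perpendicular to layering, so the layers act in series and the equivalent K is the thickness-weighted harmonic mean.
Total thickness L = 4.40 + 8.92 + 4.30 = 17.62 m.
Σ(b_i/K_i) = 4.40/5.66 + 8.92/0.586 + 4.30/9.36 = 16.46 d.
K_eq = L / Σ(b_i/K_i) = 17.62 / 16.46 = 1.071 m/day.
Q = K_eq · A · (Δh/L) = 1.071 × 1700 × (3.81/17.62) = 393.5 m³/day.

394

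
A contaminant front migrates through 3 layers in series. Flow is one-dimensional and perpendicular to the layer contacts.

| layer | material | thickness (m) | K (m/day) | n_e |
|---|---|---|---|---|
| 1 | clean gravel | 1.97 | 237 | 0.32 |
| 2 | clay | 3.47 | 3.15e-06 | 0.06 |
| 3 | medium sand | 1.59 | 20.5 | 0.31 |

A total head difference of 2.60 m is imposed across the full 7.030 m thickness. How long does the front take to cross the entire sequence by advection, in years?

1540

With flow normal to the layers, continuity requires the same specific discharge q through every layer.
Σ(b_i/K_i) = 1.97/237 + 3.47/3.15e-06 + 1.59/20.5 = 1.102e+06 d.
q = Δh / Σ(b_i/K_i) = 2.60 / 1.102e+06 = 2.360e-06 m/day.
In each layer the seepage velocity is v_i = q/n_i, so the layer transit time is t_i = b_i·n_i / q:
  layer 1 (clean gravel): t_1 = 1.97 × 0.32 / 2.360e-06 = 2.671e+05 d
  layer 2 (clay): t_2 = 3.47 × 0.06 / 2.360e-06 = 88212 d
  layer 3 (medium sand): t_3 = 1.59 × 0.31 / 2.360e-06 = 2.088e+05 d
Total t = Σ t_i = 5.641e+05 days = 1545 years.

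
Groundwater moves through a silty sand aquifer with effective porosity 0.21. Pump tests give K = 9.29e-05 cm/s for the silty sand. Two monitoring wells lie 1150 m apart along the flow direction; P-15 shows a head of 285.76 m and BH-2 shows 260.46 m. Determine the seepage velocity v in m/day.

Convert K: 9.29e-05 cm/s × 864 = 0.08027 m/day.
Hydraulic gradient i = (285.76 − 260.46) / 1150 = 25.3 / 1150 = 0.02200.
Darcy flux q = K · i = 0.08027 × 0.02200 = 0.001766 m/day.
Seepage velocity v = q / n_e = 0.001766 / 0.21 = 0.008409 m/day.

0.00841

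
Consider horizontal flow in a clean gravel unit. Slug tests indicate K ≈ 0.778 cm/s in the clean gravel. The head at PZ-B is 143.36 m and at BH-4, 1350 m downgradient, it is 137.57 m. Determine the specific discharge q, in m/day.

2.88

Convert K: 0.778 cm/s × 864 = 672.2 m/day.
Hydraulic gradient i = (143.36 − 137.57) / 1350 = 5.79 / 1350 = 0.004289.
Specific discharge q = K · i = 672.2 × 0.004289 = 2.883 m/day.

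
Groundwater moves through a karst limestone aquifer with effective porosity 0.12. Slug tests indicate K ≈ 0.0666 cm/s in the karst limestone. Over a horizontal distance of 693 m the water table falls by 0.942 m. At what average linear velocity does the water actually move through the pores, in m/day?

Convert K: 0.0666 cm/s × 864 = 57.54 m/day.
Hydraulic gradient i = Δh / L = 0.942 / 693 = 0.001359.
Darcy flux q = K · i = 57.54 × 0.001359 = 0.07822 m/day.
Seepage velocity v = q / n_e = 0.07822 / 0.12 = 0.6518 m/day.

0.652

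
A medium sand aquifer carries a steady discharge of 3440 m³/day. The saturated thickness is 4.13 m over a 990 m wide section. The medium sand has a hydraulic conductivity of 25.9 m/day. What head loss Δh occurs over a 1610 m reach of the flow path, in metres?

52.3

Cross-sectional area A = 990 × 4.13 = 4089 m².
From Q = K·A·i, i = Q / (K·A) = 3440 / (25.90 × 4089) = 0.03248.
Head loss Δh = i · L = 0.03248 × 1610 = 52.30 m.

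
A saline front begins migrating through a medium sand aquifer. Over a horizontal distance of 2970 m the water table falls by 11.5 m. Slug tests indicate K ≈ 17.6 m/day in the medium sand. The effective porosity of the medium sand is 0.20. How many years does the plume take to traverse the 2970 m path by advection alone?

Hydraulic gradient i = Δh / L = 11.5 / 2970 = 0.003872.
Darcy flux q = K · i = 17.60 × 0.003872 = 0.06815 m/day.
Seepage velocity v = q / n_e = 0.06815 / 0.20 = 0.3407 m/day.
Travel time t = L / v = 2970 / 0.3407 = 8716 days = 23.86 years.

23.9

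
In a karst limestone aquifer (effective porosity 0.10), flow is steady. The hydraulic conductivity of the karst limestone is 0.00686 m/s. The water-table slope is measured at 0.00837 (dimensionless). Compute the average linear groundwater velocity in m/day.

Convert K: 0.00686 m/s × 86400 = 592.7 m/day.
Hydraulic gradient i = 0.00837.
Darcy flux q = K · i = 592.7 × 0.008370 = 4.961 m/day.
Seepage velocity v = q / n_e = 4.961 / 0.10 = 49.61 m/day.

49.6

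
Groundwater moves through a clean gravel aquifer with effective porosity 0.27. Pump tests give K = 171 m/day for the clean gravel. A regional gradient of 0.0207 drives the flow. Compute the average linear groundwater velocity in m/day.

Hydraulic gradient i = 0.0207.
Darcy flux q = K · i = 171.0 × 0.02070 = 3.540 m/day.
Seepage velocity v = q / n_e = 3.540 / 0.27 = 13.11 m/day.

13.1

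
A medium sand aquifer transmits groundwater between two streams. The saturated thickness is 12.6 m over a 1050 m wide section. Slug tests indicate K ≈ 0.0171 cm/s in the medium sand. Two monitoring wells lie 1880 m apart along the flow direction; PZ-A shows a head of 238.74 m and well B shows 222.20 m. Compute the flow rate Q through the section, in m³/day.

1720

Convert K: 0.0171 cm/s × 864 = 14.77 m/day.
Cross-sectional area A = 1050 × 12.6 = 13230 m².
Hydraulic gradient i = (238.74 − 222.20) / 1880 = 16.54 / 1880 = 0.008798.
Darcy's law: Q = K · A · i = 14.77 × 13230 × 0.008798 = 1720 m³/day.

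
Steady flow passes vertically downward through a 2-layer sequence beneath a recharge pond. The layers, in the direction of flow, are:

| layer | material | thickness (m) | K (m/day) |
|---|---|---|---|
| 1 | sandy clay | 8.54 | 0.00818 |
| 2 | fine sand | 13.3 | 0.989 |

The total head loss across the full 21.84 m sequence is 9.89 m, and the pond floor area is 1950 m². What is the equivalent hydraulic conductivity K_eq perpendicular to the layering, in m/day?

0.0207

Flow is perpendicular to layering, so the layers act in series and the equivalent K is the thickness-weighted harmonic mean.
Total thickness L = 8.54 + 13.3 = 21.84 m.
Σ(b_i/K_i) = 8.54/0.00818 + 13.3/0.989 = 1057 d.
K_eq = L / Σ(b_i/K_i) = 21.84 / 1057 = 0.02065 m/day.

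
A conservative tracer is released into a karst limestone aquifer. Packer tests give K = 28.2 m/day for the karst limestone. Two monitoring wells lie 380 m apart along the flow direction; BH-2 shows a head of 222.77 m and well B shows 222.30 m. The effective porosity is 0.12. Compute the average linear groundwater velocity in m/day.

Hydraulic gradient i = (222.77 − 222.30) / 380 = 0.47 / 380 = 0.001237.
Darcy flux q = K · i = 28.20 × 0.001237 = 0.03488 m/day.
Seepage velocity v = q / n_e = 0.03488 / 0.12 = 0.2907 m/day.

0.291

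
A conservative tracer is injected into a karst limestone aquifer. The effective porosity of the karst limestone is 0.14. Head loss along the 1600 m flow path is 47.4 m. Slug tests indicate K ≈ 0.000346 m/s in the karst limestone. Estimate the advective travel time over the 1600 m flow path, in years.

0.692

Convert K: 0.000346 m/s × 86400 = 29.89 m/day.
Hydraulic gradient i = Δh / L = 47.4 / 1600 = 0.02962.
Darcy flux q = K · i = 29.89 × 0.02962 = 0.8856 m/day.
Seepage velocity v = q / n_e = 0.8856 / 0.14 = 6.326 m/day.
Travel time t = L / v = 1600 / 6.326 = 252.9 days = 0.6925 years.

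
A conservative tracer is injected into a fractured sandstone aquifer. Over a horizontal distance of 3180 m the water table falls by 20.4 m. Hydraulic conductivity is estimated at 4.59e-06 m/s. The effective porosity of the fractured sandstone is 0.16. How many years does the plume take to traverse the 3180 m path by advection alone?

Convert K: 4.59e-06 m/s × 86400 = 0.3966 m/day.
Hydraulic gradient i = Δh / L = 20.4 / 3180 = 0.006415.
Darcy flux q = K · i = 0.3966 × 0.006415 = 0.002544 m/day.
Seepage velocity v = q / n_e = 0.002544 / 0.16 = 0.01590 m/day.
Travel time t = L / v = 3180 / 0.01590 = 2.000e+05 days = 547.6 years.

548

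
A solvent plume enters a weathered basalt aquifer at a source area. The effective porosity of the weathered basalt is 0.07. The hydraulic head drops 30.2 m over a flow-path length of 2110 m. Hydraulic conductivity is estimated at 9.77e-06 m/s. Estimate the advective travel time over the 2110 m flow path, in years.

33.5

Convert K: 9.77e-06 m/s × 86400 = 0.8441 m/day.
Hydraulic gradient i = Δh / L = 30.2 / 2110 = 0.01431.
Darcy flux q = K · i = 0.8441 × 0.01431 = 0.01208 m/day.
Seepage velocity v = q / n_e = 0.01208 / 0.07 = 0.1726 m/day.
Travel time t = L / v = 2110 / 0.1726 = 12225 days = 33.47 years.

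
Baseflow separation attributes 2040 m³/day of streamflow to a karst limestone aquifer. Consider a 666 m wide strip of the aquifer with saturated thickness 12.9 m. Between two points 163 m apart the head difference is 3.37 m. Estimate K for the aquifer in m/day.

Cross-sectional area A = 666 × 12.9 = 8591 m².
Hydraulic gradient i = Δh / L = 3.37 / 163 = 0.02067.
From Q = K·A·i, K = Q / (A·i) = 2040 / (8591 × 0.02067) = 11.48 m/day.

11.5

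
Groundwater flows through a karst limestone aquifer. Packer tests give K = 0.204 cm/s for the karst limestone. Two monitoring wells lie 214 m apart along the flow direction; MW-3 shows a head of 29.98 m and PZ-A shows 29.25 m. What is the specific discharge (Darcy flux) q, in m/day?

0.601

Convert K: 0.204 cm/s × 864 = 176.3 m/day.
Hydraulic gradient i = (29.98 − 29.25) / 214 = 0.73 / 214 = 0.003411.
Specific discharge q = K · i = 176.3 × 0.003411 = 0.6012 m/day.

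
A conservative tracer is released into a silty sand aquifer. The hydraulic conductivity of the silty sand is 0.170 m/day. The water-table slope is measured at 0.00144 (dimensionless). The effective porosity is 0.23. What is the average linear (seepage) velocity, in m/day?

0.00106

Hydraulic gradient i = 0.00144.
Darcy flux q = K · i = 0.1700 × 0.001440 = 0.0002448 m/day.
Seepage velocity v = q / n_e = 0.0002448 / 0.23 = 0.001064 m/day.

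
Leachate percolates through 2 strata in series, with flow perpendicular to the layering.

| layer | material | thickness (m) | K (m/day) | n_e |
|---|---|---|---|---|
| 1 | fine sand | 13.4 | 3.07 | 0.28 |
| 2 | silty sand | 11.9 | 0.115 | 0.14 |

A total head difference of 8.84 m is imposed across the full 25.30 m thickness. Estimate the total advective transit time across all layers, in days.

With flow normal to the layers, continuity requires the same specific discharge q through every layer.
Σ(b_i/K_i) = 13.4/3.07 + 11.9/0.115 = 107.8 d.
q = Δh / Σ(b_i/K_i) = 8.84 / 107.8 = 0.08197 m/day.
In each layer the seepage velocity is v_i = q/n_i, so the layer transit time is t_i = b_i·n_i / q:
  layer 1 (fine sand): t_1 = 13.4 × 0.28 / 0.08197 = 45.77 d
  layer 2 (silty sand): t_2 = 11.9 × 0.14 / 0.08197 = 20.32 d
Total t = Σ t_i = 66.10 days.

66.1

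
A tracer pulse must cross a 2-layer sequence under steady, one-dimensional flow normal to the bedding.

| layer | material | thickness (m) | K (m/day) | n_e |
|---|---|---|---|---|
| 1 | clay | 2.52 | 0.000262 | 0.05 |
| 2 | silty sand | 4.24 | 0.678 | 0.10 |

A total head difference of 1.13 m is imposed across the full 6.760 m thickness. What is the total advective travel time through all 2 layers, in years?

12.8

With flow normal to the layers, continuity requires the same specific discharge q through every layer.
Σ(b_i/K_i) = 2.52/0.000262 + 4.24/0.678 = 9625 d.
q = Δh / Σ(b_i/K_i) = 1.13 / 9625 = 0.0001174 m/day.
In each layer the seepage velocity is v_i = q/n_i, so the layer transit time is t_i = b_i·n_i / q:
  layer 1 (clay): t_1 = 2.52 × 0.05 / 0.0001174 = 1073 d
  layer 2 (silty sand): t_2 = 4.24 × 0.10 / 0.0001174 = 3611 d
Total t = Σ t_i = 4685 days = 12.83 years.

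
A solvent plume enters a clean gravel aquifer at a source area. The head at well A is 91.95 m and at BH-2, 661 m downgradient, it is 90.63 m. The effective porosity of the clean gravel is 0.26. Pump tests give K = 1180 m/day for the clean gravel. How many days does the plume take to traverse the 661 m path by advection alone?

Hydraulic gradient i = (91.95 − 90.63) / 661 = 1.32 / 661 = 0.001997.
Darcy flux q = K · i = 1180 × 0.001997 = 2.356 m/day.
Seepage velocity v = q / n_e = 2.356 / 0.26 = 9.063 m/day.
Travel time t = L / v = 661 / 9.063 = 72.93 days.

72.9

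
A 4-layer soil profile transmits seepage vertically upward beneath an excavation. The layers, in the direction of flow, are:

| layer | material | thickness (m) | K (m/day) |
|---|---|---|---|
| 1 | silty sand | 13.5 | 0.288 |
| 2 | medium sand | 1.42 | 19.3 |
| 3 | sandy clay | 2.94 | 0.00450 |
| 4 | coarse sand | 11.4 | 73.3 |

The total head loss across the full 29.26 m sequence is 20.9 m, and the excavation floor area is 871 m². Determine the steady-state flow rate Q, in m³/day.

Flow is perpendicular to layering, so the layers act in series and the equivalent K is the thickness-weighted harmonic mean.
Total thickness L = 13.5 + 1.42 + 2.94 + 11.4 = 29.26 m.
Σ(b_i/K_i) = 13.5/0.288 + 1.42/19.3 + 2.94/0.00450 + 11.4/73.3 = 700.4 d.
K_eq = L / Σ(b_i/K_i) = 29.26 / 700.4 = 0.04177 m/day.
Q = K_eq · A · (Δh/L) = 0.04177 × 871 × (20.9/29.26) = 25.99 m³/day.

26.0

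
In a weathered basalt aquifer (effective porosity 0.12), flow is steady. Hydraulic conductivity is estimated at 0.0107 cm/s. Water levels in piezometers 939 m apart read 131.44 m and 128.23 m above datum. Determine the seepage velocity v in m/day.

Convert K: 0.0107 cm/s × 864 = 9.245 m/day.
Hydraulic gradient i = (131.44 − 128.23) / 939 = 3.21 / 939 = 0.003419.
Darcy flux q = K · i = 9.245 × 0.003419 = 0.03160 m/day.
Seepage velocity v = q / n_e = 0.03160 / 0.12 = 0.2634 m/day.

0.263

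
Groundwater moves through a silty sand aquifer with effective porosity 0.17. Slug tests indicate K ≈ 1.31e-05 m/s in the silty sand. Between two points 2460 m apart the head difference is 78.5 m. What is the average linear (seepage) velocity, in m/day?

0.212

Convert K: 1.31e-05 m/s × 86400 = 1.132 m/day.
Hydraulic gradient i = Δh / L = 78.5 / 2460 = 0.03191.
Darcy flux q = K · i = 1.132 × 0.03191 = 0.03612 m/day.
Seepage velocity v = q / n_e = 0.03612 / 0.17 = 0.2125 m/day.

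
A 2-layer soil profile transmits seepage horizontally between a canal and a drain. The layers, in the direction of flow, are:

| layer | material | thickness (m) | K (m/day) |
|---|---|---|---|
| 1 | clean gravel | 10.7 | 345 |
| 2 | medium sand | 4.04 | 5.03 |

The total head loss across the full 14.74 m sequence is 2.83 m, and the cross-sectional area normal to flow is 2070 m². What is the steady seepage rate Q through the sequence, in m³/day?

7020

Flow is perpendicular to layering, so the layers act in series and the equivalent K is the thickness-weighted harmonic mean.
Total thickness L = 10.7 + 4.04 = 14.74 m.
Σ(b_i/K_i) = 10.7/345 + 4.04/5.03 = 0.8342 d.
K_eq = L / Σ(b_i/K_i) = 14.74 / 0.8342 = 17.67 m/day.
Q = K_eq · A · (Δh/L) = 17.67 × 2070 × (2.83/14.74) = 7022 m³/day.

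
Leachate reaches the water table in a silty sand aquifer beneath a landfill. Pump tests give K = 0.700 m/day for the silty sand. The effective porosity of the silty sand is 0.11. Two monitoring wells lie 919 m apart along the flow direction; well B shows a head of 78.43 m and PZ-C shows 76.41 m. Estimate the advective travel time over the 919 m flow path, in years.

Hydraulic gradient i = (78.43 − 76.41) / 919 = 2.02 / 919 = 0.002198.
Darcy flux q = K · i = 0.7000 × 0.002198 = 0.001539 m/day.
Seepage velocity v = q / n_e = 0.001539 / 0.11 = 0.01399 m/day.
Travel time t = L / v = 919 / 0.01399 = 65701 days = 179.9 years.

180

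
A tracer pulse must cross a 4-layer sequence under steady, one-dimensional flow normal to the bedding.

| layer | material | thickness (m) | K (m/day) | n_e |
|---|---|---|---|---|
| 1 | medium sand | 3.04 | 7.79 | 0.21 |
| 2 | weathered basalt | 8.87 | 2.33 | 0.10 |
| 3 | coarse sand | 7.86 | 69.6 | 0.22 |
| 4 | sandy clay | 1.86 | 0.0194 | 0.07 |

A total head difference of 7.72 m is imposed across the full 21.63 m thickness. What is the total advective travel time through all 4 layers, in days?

43.9

With flow normal to the layers, continuity requires the same specific discharge q through every layer.
Σ(b_i/K_i) = 3.04/7.79 + 8.87/2.33 + 7.86/69.6 + 1.86/0.0194 = 100.2 d.
q = Δh / Σ(b_i/K_i) = 7.72 / 100.2 = 0.07706 m/day.
In each layer the seepage velocity is v_i = q/n_i, so the layer transit time is t_i = b_i·n_i / q:
  layer 1 (medium sand): t_1 = 3.04 × 0.21 / 0.07706 = 8.285 d
  layer 2 (weathered basalt): t_2 = 8.87 × 0.10 / 0.07706 = 11.51 d
  layer 3 (coarse sand): t_3 = 7.86 × 0.22 / 0.07706 = 22.44 d
  layer 4 (sandy clay): t_4 = 1.86 × 0.07 / 0.07706 = 1.690 d
Total t = Σ t_i = 43.93 days.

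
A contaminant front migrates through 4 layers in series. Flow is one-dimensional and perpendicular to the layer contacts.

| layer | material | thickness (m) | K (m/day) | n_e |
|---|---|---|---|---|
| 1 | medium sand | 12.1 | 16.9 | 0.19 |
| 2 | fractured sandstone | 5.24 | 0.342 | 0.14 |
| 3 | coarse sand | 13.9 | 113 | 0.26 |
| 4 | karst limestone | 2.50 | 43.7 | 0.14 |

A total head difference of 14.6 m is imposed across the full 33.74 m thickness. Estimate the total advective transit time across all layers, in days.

With flow normal to the layers, continuity requires the same specific discharge q through every layer.
Σ(b_i/K_i) = 12.1/16.9 + 5.24/0.342 + 13.9/113 + 2.50/43.7 = 16.22 d.
q = Δh / Σ(b_i/K_i) = 14.6 / 16.22 = 0.9002 m/day.
In each layer the seepage velocity is v_i = q/n_i, so the layer transit time is t_i = b_i·n_i / q:
  layer 1 (medium sand): t_1 = 12.1 × 0.19 / 0.9002 = 2.554 d
  layer 2 (fractured sandstone): t_2 = 5.24 × 0.14 / 0.9002 = 0.8149 d
  layer 3 (coarse sand): t_3 = 13.9 × 0.26 / 0.9002 = 4.014 d
  layer 4 (karst limestone): t_4 = 2.50 × 0.14 / 0.9002 = 0.3888 d
Total t = Σ t_i = 7.772 days.

7.77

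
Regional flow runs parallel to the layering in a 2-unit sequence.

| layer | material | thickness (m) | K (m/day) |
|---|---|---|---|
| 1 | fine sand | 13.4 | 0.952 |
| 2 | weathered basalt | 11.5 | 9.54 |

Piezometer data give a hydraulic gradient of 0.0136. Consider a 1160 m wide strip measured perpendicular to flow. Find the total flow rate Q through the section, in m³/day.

Flow is parallel to layering, so each bed carries its own Darcy discharge and the transmissivities add.
Σ(K_i·b_i) = 0.952×13.4 + 9.54×11.5 = 122.5 m²/day.
Hydraulic gradient i = 0.0136.
Q = Σ(K_i·b_i) · W · i = 122.5 × 1160 × 0.01360 = 1932 m³/day.

1930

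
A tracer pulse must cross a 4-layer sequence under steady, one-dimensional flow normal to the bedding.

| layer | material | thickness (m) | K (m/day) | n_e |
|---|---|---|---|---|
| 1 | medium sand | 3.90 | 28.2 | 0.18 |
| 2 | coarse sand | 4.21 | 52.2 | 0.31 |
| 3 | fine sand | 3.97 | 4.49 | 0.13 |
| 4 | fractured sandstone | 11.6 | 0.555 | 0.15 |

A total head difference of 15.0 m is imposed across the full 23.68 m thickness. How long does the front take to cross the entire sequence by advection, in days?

With flow normal to the layers, continuity requires the same specific discharge q through every layer.
Σ(b_i/K_i) = 3.90/28.2 + 4.21/52.2 + 3.97/4.49 + 11.6/0.555 = 22.00 d.
q = Δh / Σ(b_i/K_i) = 15.0 / 22.00 = 0.6817 m/day.
In each layer the seepage velocity is v_i = q/n_i, so the layer transit time is t_i = b_i·n_i / q:
  layer 1 (medium sand): t_1 = 3.90 × 0.18 / 0.6817 = 1.030 d
  layer 2 (coarse sand): t_2 = 4.21 × 0.31 / 0.6817 = 1.914 d
  layer 3 (fine sand): t_3 = 3.97 × 0.13 / 0.6817 = 0.7571 d
  layer 4 (fractured sandstone): t_4 = 11.6 × 0.15 / 0.6817 = 2.552 d
Total t = Σ t_i = 6.254 days.

6.25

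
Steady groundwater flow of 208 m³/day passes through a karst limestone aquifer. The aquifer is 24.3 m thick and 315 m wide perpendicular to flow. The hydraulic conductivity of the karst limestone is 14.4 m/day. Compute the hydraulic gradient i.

0.00189

Cross-sectional area A = 315 × 24.3 = 7654 m².
From Q = K·A·i, i = Q / (K·A) = 208 / (14.40 × 7654) = 0.001887.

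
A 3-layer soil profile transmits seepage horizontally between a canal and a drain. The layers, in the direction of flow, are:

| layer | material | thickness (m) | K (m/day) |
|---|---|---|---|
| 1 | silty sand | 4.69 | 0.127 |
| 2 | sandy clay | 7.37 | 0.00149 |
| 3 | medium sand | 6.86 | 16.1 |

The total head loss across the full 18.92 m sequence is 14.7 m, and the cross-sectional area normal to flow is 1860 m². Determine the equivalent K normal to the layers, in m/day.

0.00380

Flow is perpendicular to layering, so the layers act in series and the equivalent K is the thickness-weighted harmonic mean.
Total thickness L = 4.69 + 7.37 + 6.86 = 18.92 m.
Σ(b_i/K_i) = 4.69/0.127 + 7.37/0.00149 + 6.86/16.1 = 4984 d.
K_eq = L / Σ(b_i/K_i) = 18.92 / 4984 = 0.003796 m/day.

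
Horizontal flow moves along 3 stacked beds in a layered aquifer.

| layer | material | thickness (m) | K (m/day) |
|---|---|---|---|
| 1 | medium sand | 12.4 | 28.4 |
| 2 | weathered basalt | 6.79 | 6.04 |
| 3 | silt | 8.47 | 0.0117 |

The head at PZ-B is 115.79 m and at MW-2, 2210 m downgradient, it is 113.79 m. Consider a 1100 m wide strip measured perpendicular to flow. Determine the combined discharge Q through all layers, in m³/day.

391

Flow is parallel to layering, so each bed carries its own Darcy discharge and the transmissivities add.
Σ(K_i·b_i) = 28.4×12.4 + 6.04×6.79 + 0.0117×8.47 = 393.3 m²/day.
Hydraulic gradient i = (115.79 − 113.79) / 2210 = 2 / 2210 = 0.0009050.
Q = Σ(K_i·b_i) · W · i = 393.3 × 1100 × 0.0009050 = 391.5 m³/day.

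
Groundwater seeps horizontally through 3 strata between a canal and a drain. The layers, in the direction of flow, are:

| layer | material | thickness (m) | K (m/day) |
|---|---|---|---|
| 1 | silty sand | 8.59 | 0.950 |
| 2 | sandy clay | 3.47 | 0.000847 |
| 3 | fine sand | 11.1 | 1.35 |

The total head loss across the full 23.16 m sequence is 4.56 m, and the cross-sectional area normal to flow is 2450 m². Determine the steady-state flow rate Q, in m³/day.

2.72

Flow is perpendicular to layering, so the layers act in series and the equivalent K is the thickness-weighted harmonic mean.
Total thickness L = 8.59 + 3.47 + 11.1 = 23.16 m.
Σ(b_i/K_i) = 8.59/0.950 + 3.47/0.000847 + 11.1/1.35 = 4114 d.
K_eq = L / Σ(b_i/K_i) = 23.16 / 4114 = 0.005629 m/day.
Q = K_eq · A · (Δh/L) = 0.005629 × 2450 × (4.56/23.16) = 2.716 m³/day.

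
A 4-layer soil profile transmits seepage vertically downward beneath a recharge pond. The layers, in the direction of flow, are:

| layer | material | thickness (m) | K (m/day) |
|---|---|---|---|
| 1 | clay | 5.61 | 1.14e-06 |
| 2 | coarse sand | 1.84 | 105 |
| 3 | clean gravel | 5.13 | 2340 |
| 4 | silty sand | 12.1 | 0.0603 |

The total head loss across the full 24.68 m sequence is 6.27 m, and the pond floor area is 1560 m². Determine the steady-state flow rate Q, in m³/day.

0.00199

Flow is perpendicular to layering, so the layers act in series and the equivalent K is the thickness-weighted harmonic mean.
Total thickness L = 5.61 + 1.84 + 5.13 + 12.1 = 24.68 m.
Σ(b_i/K_i) = 5.61/1.14e-06 + 1.84/105 + 5.13/2340 + 12.1/0.0603 = 4.921e+06 d.
K_eq = L / Σ(b_i/K_i) = 24.68 / 4.921e+06 = 5.015e-06 m/day.
Q = K_eq · A · (Δh/L) = 5.015e-06 × 1560 × (6.27/24.68) = 0.001988 m³/day.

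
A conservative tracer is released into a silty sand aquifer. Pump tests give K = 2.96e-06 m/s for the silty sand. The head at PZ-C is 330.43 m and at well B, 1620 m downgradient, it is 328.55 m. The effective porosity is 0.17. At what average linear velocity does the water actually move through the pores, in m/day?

Convert K: 2.96e-06 m/s × 86400 = 0.2557 m/day.
Hydraulic gradient i = (330.43 − 328.55) / 1620 = 1.88 / 1620 = 0.001160.
Darcy flux q = K · i = 0.2557 × 0.001160 = 0.0002968 m/day.
Seepage velocity v = q / n_e = 0.0002968 / 0.17 = 0.001746 m/day.

0.00175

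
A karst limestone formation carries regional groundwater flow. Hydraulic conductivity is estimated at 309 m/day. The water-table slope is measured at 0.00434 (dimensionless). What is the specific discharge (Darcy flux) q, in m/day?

Hydraulic gradient i = 0.00434.
Specific discharge q = K · i = 309.0 × 0.004340 = 1.341 m/day.

1.34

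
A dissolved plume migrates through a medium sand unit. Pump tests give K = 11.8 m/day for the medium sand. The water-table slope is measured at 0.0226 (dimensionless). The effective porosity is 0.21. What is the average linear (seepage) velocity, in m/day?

Hydraulic gradient i = 0.0226.
Darcy flux q = K · i = 11.80 × 0.02260 = 0.2667 m/day.
Seepage velocity v = q / n_e = 0.2667 / 0.21 = 1.270 m/day.

1.27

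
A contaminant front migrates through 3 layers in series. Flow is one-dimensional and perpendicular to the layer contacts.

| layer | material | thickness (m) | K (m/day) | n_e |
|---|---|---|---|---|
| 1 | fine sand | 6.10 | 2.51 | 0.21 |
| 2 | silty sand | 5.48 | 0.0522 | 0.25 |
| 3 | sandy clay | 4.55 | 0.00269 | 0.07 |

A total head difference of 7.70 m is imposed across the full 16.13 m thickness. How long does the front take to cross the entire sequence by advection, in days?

694

With flow normal to the layers, continuity requires the same specific discharge q through every layer.
Σ(b_i/K_i) = 6.10/2.51 + 5.48/0.0522 + 4.55/0.00269 = 1799 d.
q = Δh / Σ(b_i/K_i) = 7.70 / 1799 = 0.004280 m/day.
In each layer the seepage velocity is v_i = q/n_i, so the layer transit time is t_i = b_i·n_i / q:
  layer 1 (fine sand): t_1 = 6.10 × 0.21 / 0.004280 = 299.3 d
  layer 2 (silty sand): t_2 = 5.48 × 0.25 / 0.004280 = 320.1 d
  layer 3 (sandy clay): t_3 = 4.55 × 0.07 / 0.004280 = 74.41 d
Total t = Σ t_i = 693.7 days.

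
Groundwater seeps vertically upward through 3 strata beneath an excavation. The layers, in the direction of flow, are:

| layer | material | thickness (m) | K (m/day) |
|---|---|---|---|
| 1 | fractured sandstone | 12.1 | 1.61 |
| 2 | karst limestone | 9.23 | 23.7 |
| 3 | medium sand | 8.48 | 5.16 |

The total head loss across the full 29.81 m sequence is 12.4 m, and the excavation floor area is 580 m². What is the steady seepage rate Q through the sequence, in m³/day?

753

Flow is perpendicular to layering, so the layers act in series and the equivalent K is the thickness-weighted harmonic mean.
Total thickness L = 12.1 + 9.23 + 8.48 = 29.81 m.
Σ(b_i/K_i) = 12.1/1.61 + 9.23/23.7 + 8.48/5.16 = 9.548 d.
K_eq = L / Σ(b_i/K_i) = 29.81 / 9.548 = 3.122 m/day.
Q = K_eq · A · (Δh/L) = 3.122 × 580 × (12.4/29.81) = 753.2 m³/day.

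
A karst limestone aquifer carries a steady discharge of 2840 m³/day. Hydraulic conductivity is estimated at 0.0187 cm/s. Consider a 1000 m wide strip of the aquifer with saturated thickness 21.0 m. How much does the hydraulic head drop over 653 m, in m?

Convert K: 0.0187 cm/s × 864 = 16.16 m/day.
Cross-sectional area A = 1000 × 21.0 = 21000 m².
From Q = K·A·i, i = Q / (K·A) = 2840 / (16.16 × 21000) = 0.008370.
Head loss Δh = i · L = 0.008370 × 653 = 5.466 m.

5.47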